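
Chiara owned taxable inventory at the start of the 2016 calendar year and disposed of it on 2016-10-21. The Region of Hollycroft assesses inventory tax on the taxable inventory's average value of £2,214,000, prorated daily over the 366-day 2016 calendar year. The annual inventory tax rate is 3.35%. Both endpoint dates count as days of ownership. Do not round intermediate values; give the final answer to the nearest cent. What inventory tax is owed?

Days held (2016-01-01 to 2016-10-21): 295 out of 366
Tax = £2,214,000 × 3.35% × 295/366 = £59,781.0246

£59,781.02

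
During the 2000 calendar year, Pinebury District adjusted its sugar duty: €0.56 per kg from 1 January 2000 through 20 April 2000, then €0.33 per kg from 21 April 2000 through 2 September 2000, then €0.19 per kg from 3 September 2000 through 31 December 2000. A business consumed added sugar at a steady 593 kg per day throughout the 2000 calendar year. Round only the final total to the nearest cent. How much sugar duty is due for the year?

1 January – 20 April 2000: 111 days × 593 kg/day = 65,823 kg at €0.56/kg → €36,860.88
21 April – 2 September 2000: 135 days × 593 kg/day = 80,055 kg at €0.33/kg → €26,418.15
3 September – 31 December 2000: 120 days × 593 kg/day = 71,160 kg at €0.19/kg → €13,520.40

€76,799.43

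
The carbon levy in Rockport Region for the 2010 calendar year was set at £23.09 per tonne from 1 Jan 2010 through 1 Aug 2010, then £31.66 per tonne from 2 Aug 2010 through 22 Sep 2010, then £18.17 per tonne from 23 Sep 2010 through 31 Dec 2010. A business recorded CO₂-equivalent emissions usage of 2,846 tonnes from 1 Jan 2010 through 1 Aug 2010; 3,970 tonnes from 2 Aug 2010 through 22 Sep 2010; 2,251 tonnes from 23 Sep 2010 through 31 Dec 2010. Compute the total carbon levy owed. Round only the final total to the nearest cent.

1 Jan – 1 Aug 2010: 2,846 tonnes at £23.09/tonne → £65,714.14
2 Aug – 22 Sep 2010: 3,970 tonnes at £31.66/tonne → £125,690.20
23 Sep – 31 Dec 2010: 2,251 tonnes at £18.17/tonne → £40,900.67

£232,305.01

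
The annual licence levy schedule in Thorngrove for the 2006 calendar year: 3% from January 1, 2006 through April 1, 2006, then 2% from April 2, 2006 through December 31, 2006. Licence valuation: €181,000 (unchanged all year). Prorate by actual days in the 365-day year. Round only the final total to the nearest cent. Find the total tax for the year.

January 1 – April 1, 2006: 91 days at 3% → €181,000 × 3% × 91/365 = €1,353.7808
April 2 – December 31, 2006: 274 days at 2% → €181,000 × 2% × 274/365 = €2,717.4795
Total = €4,071.2603

€4,071.26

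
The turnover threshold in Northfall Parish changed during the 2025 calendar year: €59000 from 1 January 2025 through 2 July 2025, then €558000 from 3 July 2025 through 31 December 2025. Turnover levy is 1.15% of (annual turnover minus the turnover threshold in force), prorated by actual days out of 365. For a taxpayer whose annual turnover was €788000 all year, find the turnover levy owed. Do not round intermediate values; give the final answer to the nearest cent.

1 January – 2 July 2025: 183 days, exemption €59000 → (€788000 − €59000) × 1.15% × 183/365 = €4203.2342
3 July – 31 December 2025: 182 days, exemption €558000 → (€788000 − €558000) × 1.15% × 182/365 = €1318.8767
Total = €5522.1110

€5522.11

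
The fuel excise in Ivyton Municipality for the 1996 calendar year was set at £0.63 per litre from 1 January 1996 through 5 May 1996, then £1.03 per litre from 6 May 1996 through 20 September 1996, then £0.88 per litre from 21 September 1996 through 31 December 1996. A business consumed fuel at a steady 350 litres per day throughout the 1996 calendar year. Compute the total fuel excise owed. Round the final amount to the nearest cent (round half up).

£108948.00

1 January – 5 May 1996: 126 days × 350 litres/day = 44,100 litres at £0.63/litre → £27783.00
6 May – 20 September 1996: 138 days × 350 litres/day = 48,300 litres at £1.03/litre → £49749.00
21 September – 31 December 1996: 102 days × 350 litres/day = 35,700 litres at £0.88/litre → £31416.00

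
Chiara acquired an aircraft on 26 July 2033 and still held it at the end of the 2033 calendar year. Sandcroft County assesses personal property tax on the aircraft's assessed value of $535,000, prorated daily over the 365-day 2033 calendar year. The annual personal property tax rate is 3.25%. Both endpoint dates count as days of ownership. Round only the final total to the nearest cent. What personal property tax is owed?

Days held (26 July – 31 December 2033): 159 out of 365
Tax = $535,000 × 3.25% × 159/365 = $7,574.2808

$7,574.28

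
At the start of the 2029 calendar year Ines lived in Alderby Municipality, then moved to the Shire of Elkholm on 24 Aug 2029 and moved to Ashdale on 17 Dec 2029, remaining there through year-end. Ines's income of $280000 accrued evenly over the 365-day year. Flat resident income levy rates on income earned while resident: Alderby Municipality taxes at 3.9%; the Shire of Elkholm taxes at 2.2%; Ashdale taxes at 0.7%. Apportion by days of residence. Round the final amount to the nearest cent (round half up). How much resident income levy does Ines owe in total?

Alderby Municipality, 1 Jan – 23 Aug 2029: 235 days → $280000 × 3.9% × 235/365 = $7030.6849
The Shire of Elkholm, 24 Aug – 16 Dec 2029: 115 days → $280000 × 2.2% × 115/365 = $1940.8219
Ashdale, 17 Dec – 31 Dec 2029: 15 days → $280000 × 0.7% × 15/365 = $80.5479
Total = $9052.0548

$9052.05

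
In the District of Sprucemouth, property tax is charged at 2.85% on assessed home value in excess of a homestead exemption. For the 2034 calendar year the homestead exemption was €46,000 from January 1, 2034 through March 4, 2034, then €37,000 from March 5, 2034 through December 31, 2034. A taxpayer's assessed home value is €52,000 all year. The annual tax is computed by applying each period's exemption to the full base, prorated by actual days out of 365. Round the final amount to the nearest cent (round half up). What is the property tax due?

January 1 – March 4, 2034: 63 days, exemption €46,000 → (€52,000 − €46,000) × 2.85% × 63/365 = €29.5151
March 5 – December 31, 2034: 302 days, exemption €37,000 → (€52,000 − €37,000) × 2.85% × 302/365 = €353.7123
Total = €383.2274

€383.23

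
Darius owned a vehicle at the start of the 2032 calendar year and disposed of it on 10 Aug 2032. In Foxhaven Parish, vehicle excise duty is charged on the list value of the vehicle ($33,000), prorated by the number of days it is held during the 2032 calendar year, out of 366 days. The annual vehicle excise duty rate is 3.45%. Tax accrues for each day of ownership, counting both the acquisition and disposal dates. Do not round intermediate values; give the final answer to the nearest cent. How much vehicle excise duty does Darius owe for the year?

$693.68

Days held (1 Jan – 10 Aug 2032): 223 out of 366
Tax = $33,000 × 3.45% × 223/366 = $693.6762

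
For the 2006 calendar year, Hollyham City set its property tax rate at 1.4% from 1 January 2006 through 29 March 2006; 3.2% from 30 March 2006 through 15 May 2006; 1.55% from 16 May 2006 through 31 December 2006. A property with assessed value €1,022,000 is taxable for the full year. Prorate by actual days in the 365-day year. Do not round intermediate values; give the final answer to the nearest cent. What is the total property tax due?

1 January – 29 March 2006: 88 days at 1.4% → €1,022,000 × 1.4% × 88/365 = €3,449.6000
30 March – 15 May 2006: 47 days at 3.2% → €1,022,000 × 3.2% × 47/365 = €4,211.2000
16 May – 31 December 2006: 230 days at 1.55% → €1,022,000 × 1.55% × 230/365 = €9,982.0000
Total = €17,642.8000

€17,642.80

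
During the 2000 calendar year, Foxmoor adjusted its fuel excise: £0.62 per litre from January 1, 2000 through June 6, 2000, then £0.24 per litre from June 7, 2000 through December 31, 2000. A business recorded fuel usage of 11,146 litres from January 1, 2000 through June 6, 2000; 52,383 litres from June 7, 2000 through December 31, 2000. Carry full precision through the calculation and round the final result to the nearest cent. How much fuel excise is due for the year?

January 1 – June 6, 2000: 11,146 litres at £0.62/litre → £6,910.52
June 7 – December 31, 2000: 52,383 litres at £0.24/litre → £12,571.92

£19,482.44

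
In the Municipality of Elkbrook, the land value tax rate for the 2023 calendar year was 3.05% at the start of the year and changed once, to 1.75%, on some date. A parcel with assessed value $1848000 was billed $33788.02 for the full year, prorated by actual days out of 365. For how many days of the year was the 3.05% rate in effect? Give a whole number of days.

22 days

Let d = days at the first rate; then 365 − d days at the second rate.
$1848000 × [3.05%·d + 1.75%·(365−d)] / 365 = $33788.02
Solving gives d = 22, so the new rate took effect on 23 Jan 2023.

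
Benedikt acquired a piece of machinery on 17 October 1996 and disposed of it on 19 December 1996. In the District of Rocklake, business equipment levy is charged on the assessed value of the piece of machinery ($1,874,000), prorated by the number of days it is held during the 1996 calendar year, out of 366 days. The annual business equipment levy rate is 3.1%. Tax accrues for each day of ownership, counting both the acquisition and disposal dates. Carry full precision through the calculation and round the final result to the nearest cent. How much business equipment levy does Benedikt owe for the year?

$10,158.51

Days held (17 October – 19 December 1996): 64 out of 366
Tax = $1,874,000 × 3.1% × 64/366 = $10,158.5137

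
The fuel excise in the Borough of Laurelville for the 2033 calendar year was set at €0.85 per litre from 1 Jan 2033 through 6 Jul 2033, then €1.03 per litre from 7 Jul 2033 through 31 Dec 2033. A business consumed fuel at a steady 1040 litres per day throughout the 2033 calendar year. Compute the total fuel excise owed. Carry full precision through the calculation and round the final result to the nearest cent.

1 Jan – 6 Jul 2033: 187 days × 1040 litres/day = 194,480 litres at €0.85/litre → €165,308.00
7 Jul – 31 Dec 2033: 178 days × 1040 litres/day = 185,120 litres at €1.03/litre → €190,673.60

€355,981.60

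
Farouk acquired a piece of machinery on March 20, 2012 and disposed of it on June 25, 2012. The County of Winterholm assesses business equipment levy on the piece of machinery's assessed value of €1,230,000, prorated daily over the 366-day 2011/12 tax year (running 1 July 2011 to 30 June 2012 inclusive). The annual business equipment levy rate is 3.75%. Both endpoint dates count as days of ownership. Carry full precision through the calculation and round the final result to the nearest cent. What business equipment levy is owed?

Days held (March 20 – June 25, 2012): 98 out of 366
Tax = €1,230,000 × 3.75% × 98/366 = €12,350.4098

€12,350.41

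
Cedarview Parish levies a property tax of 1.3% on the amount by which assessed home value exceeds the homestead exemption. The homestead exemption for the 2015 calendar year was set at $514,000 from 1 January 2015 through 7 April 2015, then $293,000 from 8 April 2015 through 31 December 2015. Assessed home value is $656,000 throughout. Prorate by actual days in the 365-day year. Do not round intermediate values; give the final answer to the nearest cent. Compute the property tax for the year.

1 January – 7 April 2015: 97 days, exemption $514,000 → ($656,000 − $514,000) × 1.3% × 97/365 = $490.5808
8 April – 31 December 2015: 268 days, exemption $293,000 → ($656,000 − $293,000) × 1.3% × 268/365 = $3,464.9096
Total = $3,955.4904

$3,955.49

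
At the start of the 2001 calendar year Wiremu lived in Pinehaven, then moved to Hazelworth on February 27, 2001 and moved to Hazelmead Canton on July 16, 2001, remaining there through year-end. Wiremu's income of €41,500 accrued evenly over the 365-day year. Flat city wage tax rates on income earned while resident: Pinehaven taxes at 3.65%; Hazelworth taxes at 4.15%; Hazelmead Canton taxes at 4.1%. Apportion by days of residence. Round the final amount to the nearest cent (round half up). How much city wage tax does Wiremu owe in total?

€1,680.24

Pinehaven, January 1 – February 26, 2001: 57 days → €41,500 × 3.65% × 57/365 = €236.5500
Hazelworth, February 27 – July 15, 2001: 139 days → €41,500 × 4.15% × 139/365 = €655.8705
Hazelmead Canton, July 16 – December 31, 2001: 169 days → €41,500 × 4.1% × 169/365 = €787.8178
Total = €1,680.2384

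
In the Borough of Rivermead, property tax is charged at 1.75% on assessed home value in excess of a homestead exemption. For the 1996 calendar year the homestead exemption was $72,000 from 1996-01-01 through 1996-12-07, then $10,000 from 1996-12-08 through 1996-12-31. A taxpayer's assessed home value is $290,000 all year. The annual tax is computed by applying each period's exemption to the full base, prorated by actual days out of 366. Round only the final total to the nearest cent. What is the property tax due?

1996-01-01 to 1996-12-07: 342 days, exemption $72,000 → ($290,000 − $72,000) × 1.75% × 342/366 = $3,564.8361
1996-12-08 to 1996-12-31: 24 days, exemption $10,000 → ($290,000 − $10,000) × 1.75% × 24/366 = $321.3115
Total = $3,886.1475

$3,886.15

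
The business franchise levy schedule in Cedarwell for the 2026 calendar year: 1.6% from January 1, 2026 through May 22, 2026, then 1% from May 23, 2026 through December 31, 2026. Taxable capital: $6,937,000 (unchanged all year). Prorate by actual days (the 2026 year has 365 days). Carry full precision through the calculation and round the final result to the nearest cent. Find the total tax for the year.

$85,562.67

January 1 – May 22, 2026: 142 days at 1.6% → $6,937,000 × 1.6% × 142/365 = $43,180.4493
May 23 – December 31, 2026: 223 days at 1% → $6,937,000 × 1% × 223/365 = $42,382.2192
Total = $85,562.6685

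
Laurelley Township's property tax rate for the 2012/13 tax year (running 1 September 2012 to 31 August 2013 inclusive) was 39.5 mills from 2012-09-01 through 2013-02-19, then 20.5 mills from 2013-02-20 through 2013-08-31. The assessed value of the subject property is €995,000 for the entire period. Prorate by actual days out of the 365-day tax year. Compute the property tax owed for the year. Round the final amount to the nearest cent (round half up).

2012-09-01 to 2013-02-19: 172 days at 39.5 mills → €995,000 × 3.95% × 172/365 = €18,520.6301
2013-02-20 to 2013-08-31: 193 days at 20.5 mills → €995,000 × 2.05% × 193/365 = €10,785.5274
Total = €29,306.1575

€29,306.16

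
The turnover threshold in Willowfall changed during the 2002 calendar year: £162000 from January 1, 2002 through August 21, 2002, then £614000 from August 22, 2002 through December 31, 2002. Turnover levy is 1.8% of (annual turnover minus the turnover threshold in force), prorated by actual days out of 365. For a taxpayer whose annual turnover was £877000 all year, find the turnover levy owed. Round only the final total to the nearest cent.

January 1 – August 21, 2002: 233 days, exemption £162000 → (£877000 − £162000) × 1.8% × 233/365 = £8215.6438
August 22 – December 31, 2002: 132 days, exemption £614000 → (£877000 − £614000) × 1.8% × 132/365 = £1712.0219
Total = £9927.6658

£9927.67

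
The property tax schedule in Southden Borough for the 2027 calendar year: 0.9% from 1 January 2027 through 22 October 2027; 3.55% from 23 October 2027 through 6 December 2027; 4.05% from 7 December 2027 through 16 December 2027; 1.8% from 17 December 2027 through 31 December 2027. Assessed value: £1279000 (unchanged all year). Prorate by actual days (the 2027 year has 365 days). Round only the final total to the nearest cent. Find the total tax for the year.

£17266.50

1 January – 22 October 2027: 295 days at 0.9% → £1279000 × 0.9% × 295/365 = £9303.4110
23 October – 6 December 2027: 45 days at 3.55% → £1279000 × 3.55% × 45/365 = £5597.8151
7 December – 16 December 2027: 10 days at 4.05% → £1279000 × 4.05% × 10/365 = £1419.1644
17 December – 31 December 2027: 15 days at 1.8% → £1279000 × 1.8% × 15/365 = £946.1096
Total = £17266.5000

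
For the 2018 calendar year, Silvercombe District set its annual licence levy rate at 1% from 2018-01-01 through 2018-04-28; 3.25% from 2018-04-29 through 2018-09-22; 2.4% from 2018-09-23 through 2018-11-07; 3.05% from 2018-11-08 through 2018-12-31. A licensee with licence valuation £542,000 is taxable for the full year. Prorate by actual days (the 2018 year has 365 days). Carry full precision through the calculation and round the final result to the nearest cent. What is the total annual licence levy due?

£12,931.53

2018-01-01 to 2018-04-28: 118 days at 1% → £542,000 × 1% × 118/365 = £1,752.2192
2018-04-29 to 2018-09-22: 147 days at 3.25% → £542,000 × 3.25% × 147/365 = £7,094.2603
2018-09-23 to 2018-11-07: 46 days at 2.4% → £542,000 × 2.4% × 46/365 = £1,639.3644
2018-11-08 to 2018-12-31: 54 days at 3.05% → £542,000 × 3.05% × 54/365 = £2,445.6822
Total = £12,931.5260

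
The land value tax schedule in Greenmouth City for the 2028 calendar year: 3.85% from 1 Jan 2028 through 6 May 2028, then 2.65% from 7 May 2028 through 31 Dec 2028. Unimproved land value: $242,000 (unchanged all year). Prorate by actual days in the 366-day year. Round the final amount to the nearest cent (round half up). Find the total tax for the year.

$7,420.67

1 Jan – 6 May 2028: 127 days at 3.85% → $242,000 × 3.85% × 127/366 = $3,232.9481
7 May – 31 Dec 2028: 239 days at 2.65% → $242,000 × 2.65% × 239/366 = $4,187.7240
Total = $7,420.6721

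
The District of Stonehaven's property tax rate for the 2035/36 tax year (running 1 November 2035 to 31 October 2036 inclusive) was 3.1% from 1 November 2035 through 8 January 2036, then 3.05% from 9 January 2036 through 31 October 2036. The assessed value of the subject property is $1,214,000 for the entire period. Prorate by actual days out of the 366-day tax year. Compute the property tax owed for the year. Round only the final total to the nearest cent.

1 November 2035 – 8 January 2036: 69 days at 3.1% → $1,214,000 × 3.1% × 69/366 = $7,094.9344
9 January – 31 October 2036: 297 days at 3.05% → $1,214,000 × 3.05% × 297/366 = $30,046.5000
Total = $37,141.4344

$37,141.43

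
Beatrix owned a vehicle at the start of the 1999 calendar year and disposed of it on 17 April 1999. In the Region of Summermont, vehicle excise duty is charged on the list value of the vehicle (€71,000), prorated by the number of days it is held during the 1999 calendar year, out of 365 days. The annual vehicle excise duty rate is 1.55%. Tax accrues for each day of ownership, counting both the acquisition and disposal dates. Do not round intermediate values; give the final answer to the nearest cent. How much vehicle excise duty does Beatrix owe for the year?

€322.61

Days held (1 January – 17 April 1999): 107 out of 365
Tax = €71,000 × 1.55% × 107/365 = €322.6123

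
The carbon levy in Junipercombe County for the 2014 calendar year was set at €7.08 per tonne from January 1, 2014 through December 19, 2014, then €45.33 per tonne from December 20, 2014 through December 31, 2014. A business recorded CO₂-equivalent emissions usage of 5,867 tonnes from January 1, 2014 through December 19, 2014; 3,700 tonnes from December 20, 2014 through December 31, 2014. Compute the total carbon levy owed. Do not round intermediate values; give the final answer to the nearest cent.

€209,259.36

January 1 – December 19, 2014: 5,867 tonnes at €7.08/tonne → €41,538.36
December 20 – December 31, 2014: 3,700 tonnes at €45.33/tonne → €167,721.00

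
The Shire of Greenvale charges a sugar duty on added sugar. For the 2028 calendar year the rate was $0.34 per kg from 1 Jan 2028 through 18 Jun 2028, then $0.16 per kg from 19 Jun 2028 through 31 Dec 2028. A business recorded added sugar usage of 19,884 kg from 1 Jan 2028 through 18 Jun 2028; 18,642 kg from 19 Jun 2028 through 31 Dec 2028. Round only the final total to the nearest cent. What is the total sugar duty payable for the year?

1 Jan – 18 Jun 2028: 19,884 kg at $0.34/kg → $6760.56
19 Jun – 31 Dec 2028: 18,642 kg at $0.16/kg → $2982.72

$9743.28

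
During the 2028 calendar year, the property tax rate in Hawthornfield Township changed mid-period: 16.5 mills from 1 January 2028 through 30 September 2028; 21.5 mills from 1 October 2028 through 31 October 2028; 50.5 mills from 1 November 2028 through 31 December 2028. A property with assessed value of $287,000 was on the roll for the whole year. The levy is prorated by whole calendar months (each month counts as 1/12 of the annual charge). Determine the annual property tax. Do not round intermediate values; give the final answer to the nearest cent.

1 January – 30 September 2028: 9 months at 16.5 mills → $287,000 × 1.65% × 9/12 = $3,551.6250
1 October – 31 October 2028: 1 month at 21.5 mills → $287,000 × 2.15% × 1/12 = $514.2083
1 November – 31 December 2028: 2 months at 50.5 mills → $287,000 × 5.05% × 2/12 = $2,415.5833
Total = $6,481.4167

$6,481.42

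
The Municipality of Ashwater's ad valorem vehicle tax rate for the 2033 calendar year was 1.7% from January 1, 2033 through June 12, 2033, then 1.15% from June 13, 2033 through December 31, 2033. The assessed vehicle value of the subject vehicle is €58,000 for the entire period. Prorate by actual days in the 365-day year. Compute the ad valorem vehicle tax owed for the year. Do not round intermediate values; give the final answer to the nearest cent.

January 1 – June 12, 2033: 163 days at 1.7% → €58,000 × 1.7% × 163/365 = €440.3233
June 13 – December 31, 2033: 202 days at 1.15% → €58,000 × 1.15% × 202/365 = €369.1342
Total = €809.4575

€809.46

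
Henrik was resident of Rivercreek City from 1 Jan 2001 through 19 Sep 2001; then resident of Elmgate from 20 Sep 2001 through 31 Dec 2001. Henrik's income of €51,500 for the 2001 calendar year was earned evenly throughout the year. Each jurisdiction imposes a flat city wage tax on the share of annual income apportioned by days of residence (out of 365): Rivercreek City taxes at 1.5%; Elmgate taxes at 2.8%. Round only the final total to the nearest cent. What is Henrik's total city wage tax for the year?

Rivercreek City, 1 Jan – 19 Sep 2001: 262 days → €51,500 × 1.5% × 262/365 = €554.5068
Elmgate, 20 Sep – 31 Dec 2001: 103 days → €51,500 × 2.8% × 103/365 = €406.9205
Total = €961.4274

€961.43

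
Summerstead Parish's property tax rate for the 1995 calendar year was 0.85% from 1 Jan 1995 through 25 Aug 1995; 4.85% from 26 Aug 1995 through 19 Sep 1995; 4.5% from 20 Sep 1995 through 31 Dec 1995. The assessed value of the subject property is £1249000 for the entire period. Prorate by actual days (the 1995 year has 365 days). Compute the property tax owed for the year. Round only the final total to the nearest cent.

£26903.12

1 Jan – 25 Aug 1995: 237 days at 0.85% → £1249000 × 0.85% × 237/365 = £6893.4534
26 Aug – 19 Sep 1995: 25 days at 4.85% → £1249000 × 4.85% × 25/365 = £4149.0753
20 Sep – 31 Dec 1995: 103 days at 4.5% → £1249000 × 4.5% × 103/365 = £15860.5890
Total = £26903.1178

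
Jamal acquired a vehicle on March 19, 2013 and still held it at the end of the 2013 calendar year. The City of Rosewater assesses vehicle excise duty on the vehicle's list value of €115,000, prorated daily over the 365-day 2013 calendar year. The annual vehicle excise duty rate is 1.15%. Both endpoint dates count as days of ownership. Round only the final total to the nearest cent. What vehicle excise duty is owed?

€1,043.51

Days held (March 19 – December 31, 2013): 288 out of 365
Tax = €115,000 × 1.15% × 288/365 = €1,043.5068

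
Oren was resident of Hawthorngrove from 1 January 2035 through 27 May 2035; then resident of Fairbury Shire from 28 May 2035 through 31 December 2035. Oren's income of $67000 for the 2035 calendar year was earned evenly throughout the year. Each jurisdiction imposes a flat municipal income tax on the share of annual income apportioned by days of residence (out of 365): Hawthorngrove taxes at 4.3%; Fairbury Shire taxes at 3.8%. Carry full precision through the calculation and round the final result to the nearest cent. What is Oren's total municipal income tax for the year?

Hawthorngrove, 1 January – 27 May 2035: 147 days → $67000 × 4.3% × 147/365 = $1160.2932
Fairbury Shire, 28 May – 31 December 2035: 218 days → $67000 × 3.8% × 218/365 = $1520.6247
Total = $2680.9178

$2680.92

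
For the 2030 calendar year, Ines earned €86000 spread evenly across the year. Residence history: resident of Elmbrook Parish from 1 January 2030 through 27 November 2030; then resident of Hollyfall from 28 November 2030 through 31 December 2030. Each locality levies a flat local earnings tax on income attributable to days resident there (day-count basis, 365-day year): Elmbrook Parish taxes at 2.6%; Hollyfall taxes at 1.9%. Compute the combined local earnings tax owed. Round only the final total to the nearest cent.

€2179.92

Elmbrook Parish, 1 January – 27 November 2030: 331 days → €86000 × 2.6% × 331/365 = €2027.7151
Hollyfall, 28 November – 31 December 2030: 34 days → €86000 × 1.9% × 34/365 = €152.2082
Total = €2179.9233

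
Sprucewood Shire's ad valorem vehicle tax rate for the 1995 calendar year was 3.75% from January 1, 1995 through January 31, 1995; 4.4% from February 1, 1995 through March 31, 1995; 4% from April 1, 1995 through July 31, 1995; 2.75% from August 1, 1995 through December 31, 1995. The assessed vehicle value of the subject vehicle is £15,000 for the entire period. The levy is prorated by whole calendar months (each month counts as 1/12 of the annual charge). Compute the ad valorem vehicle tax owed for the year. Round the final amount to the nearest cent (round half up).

£528.75

January 1 – January 31, 1995: 1 month at 3.75% → £15,000 × 3.75% × 1/12 = £46.8750
February 1 – March 31, 1995: 2 months at 4.4% → £15,000 × 4.4% × 2/12 = £110.0000
April 1 – July 31, 1995: 4 months at 4% → £15,000 × 4% × 4/12 = £200.0000
August 1 – December 31, 1995: 5 months at 2.75% → £15,000 × 2.75% × 5/12 = £171.8750
Total = £528.7500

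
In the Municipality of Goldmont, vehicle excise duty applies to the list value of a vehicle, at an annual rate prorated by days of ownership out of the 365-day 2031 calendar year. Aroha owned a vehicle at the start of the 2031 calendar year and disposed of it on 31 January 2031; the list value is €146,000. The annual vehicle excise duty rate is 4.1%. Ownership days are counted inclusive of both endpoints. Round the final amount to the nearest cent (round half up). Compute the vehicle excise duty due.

€508.40

Days held (1 January – 31 January 2031): 31 out of 365
Tax = €146,000 × 4.1% × 31/365 = €508.4000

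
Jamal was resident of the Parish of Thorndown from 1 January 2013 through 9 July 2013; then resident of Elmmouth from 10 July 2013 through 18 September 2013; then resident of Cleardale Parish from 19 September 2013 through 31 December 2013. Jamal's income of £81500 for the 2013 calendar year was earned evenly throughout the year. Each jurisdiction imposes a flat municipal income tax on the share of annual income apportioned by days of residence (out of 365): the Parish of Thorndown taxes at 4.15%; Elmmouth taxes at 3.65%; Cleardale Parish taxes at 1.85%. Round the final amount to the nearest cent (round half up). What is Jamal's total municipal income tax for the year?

£2768.88

The Parish of Thorndown, 1 January – 9 July 2013: 190 days → £81500 × 4.15% × 190/365 = £1760.6233
Elmmouth, 10 July – 18 September 2013: 71 days → £81500 × 3.65% × 71/365 = £578.6500
Cleardale Parish, 19 September – 31 December 2013: 104 days → £81500 × 1.85% × 104/365 = £429.6055
Total = £2768.8788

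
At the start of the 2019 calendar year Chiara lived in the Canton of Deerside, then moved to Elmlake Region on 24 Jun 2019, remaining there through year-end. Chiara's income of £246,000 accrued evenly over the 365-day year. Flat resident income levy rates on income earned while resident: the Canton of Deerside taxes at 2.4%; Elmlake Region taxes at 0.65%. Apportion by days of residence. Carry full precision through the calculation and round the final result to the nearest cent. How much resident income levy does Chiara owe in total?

£3,651.25

The Canton of Deerside, 1 Jan – 23 Jun 2019: 174 days → £246,000 × 2.4% × 174/365 = £2,814.5096
Elmlake Region, 24 Jun – 31 Dec 2019: 191 days → £246,000 × 0.65% × 191/365 = £836.7370
Total = £3,651.2466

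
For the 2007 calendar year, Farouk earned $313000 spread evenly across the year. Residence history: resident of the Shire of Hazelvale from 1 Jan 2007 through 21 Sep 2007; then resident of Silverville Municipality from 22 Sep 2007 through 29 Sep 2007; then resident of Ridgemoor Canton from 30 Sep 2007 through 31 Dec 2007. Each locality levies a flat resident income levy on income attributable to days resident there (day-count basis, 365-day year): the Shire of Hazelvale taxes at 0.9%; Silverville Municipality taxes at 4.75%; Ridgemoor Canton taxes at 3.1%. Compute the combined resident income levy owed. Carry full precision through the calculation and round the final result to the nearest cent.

$4835.64

The Shire of Hazelvale, 1 Jan – 21 Sep 2007: 264 days → $313000 × 0.9% × 264/365 = $2037.5014
Silverville Municipality, 22 Sep – 29 Sep 2007: 8 days → $313000 × 4.75% × 8/365 = $325.8630
Ridgemoor Canton, 30 Sep – 31 Dec 2007: 93 days → $313000 × 3.1% × 93/365 = $2472.2712
Total = $4835.6356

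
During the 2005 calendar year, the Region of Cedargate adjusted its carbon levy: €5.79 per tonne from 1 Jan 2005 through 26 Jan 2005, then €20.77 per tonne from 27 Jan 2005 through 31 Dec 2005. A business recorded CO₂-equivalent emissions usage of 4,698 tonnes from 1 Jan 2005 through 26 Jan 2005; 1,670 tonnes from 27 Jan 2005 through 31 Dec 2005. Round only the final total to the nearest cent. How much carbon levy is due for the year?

1 Jan – 26 Jan 2005: 4,698 tonnes at €5.79/tonne → €27201.42
27 Jan – 31 Dec 2005: 1,670 tonnes at €20.77/tonne → €34685.90

€61887.32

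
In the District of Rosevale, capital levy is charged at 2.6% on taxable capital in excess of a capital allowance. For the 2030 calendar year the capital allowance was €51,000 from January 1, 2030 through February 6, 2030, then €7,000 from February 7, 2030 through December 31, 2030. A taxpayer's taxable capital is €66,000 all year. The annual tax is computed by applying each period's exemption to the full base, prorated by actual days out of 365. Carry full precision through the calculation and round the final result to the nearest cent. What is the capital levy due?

January 1 – February 6, 2030: 37 days, exemption €51,000 → (€66,000 − €51,000) × 2.6% × 37/365 = €39.5342
February 7 – December 31, 2030: 328 days, exemption €7,000 → (€66,000 − €7,000) × 2.6% × 328/365 = €1,378.4986
Total = €1,418.0329

€1,418.03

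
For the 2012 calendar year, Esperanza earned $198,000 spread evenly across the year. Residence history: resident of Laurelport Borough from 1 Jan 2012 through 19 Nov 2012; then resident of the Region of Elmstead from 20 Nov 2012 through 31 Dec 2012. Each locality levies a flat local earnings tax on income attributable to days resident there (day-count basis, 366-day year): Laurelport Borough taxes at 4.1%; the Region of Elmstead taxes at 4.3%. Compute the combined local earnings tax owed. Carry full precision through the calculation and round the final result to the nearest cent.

$8,163.44

Laurelport Borough, 1 Jan – 19 Nov 2012: 324 days → $198,000 × 4.1% × 324/366 = $7,186.4262
The Region of Elmstead, 20 Nov – 31 Dec 2012: 42 days → $198,000 × 4.3% × 42/366 = $977.0164
Total = $8,163.4426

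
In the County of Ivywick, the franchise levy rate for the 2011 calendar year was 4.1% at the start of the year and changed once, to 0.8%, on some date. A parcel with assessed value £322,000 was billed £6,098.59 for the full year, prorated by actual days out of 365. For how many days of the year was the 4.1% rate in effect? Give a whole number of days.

121 days

Let d = days at the first rate; then 365 − d days at the second rate.
£322,000 × [4.1%·d + 0.8%·(365−d)] / 365 = £6,098.59
Solving gives d = 121, so the new rate took effect on 2 May 2011.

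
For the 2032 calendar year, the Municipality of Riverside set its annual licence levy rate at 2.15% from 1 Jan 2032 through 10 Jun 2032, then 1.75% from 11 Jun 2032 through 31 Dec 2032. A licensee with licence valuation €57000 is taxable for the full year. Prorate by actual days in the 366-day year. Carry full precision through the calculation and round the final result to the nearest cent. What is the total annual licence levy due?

€1098.42

1 Jan – 10 Jun 2032: 162 days at 2.15% → €57000 × 2.15% × 162/366 = €542.4344
11 Jun – 31 Dec 2032: 204 days at 1.75% → €57000 × 1.75% × 204/366 = €555.9836
Total = €1098.4180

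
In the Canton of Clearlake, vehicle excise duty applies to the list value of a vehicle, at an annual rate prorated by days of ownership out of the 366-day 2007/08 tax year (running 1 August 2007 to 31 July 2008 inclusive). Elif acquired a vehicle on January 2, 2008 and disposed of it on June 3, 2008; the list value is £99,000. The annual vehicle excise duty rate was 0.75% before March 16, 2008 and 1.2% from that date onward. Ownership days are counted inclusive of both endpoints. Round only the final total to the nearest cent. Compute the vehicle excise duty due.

January 2 – March 15, 2008: 74 days at 0.75% → £99,000 × 0.75% × 74/366 = £150.1230
March 16 – June 3, 2008: 80 days at 1.2% → £99,000 × 1.2% × 80/366 = £259.6721
Total = £409.7951

£409.80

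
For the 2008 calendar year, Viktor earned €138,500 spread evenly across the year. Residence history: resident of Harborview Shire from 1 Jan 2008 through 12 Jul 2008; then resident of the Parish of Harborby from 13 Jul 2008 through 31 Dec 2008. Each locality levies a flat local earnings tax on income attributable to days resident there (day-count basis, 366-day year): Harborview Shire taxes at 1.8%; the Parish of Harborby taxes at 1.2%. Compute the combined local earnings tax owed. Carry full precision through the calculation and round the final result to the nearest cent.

€2,102.48

Harborview Shire, 1 Jan – 12 Jul 2008: 194 days → €138,500 × 1.8% × 194/366 = €1,321.4262
The Parish of Harborby, 13 Jul – 31 Dec 2008: 172 days → €138,500 × 1.2% × 172/366 = €781.0492
Total = €2,102.4754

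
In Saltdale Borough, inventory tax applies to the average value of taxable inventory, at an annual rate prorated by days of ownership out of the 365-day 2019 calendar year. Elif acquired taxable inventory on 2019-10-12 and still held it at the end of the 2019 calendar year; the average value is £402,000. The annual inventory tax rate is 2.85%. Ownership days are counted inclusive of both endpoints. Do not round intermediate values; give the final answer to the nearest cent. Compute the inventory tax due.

Days held (2019-10-12 to 2019-12-31): 81 out of 365
Tax = £402,000 × 2.85% × 81/365 = £2,542.5123

£2,542.51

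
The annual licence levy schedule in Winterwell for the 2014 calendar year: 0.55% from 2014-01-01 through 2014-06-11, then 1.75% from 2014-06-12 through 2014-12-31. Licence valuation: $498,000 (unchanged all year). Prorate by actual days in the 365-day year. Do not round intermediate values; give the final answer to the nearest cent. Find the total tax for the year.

2014-01-01 to 2014-06-11: 162 days at 0.55% → $498,000 × 0.55% × 162/365 = $1,215.6658
2014-06-12 to 2014-12-31: 203 days at 1.75% → $498,000 × 1.75% × 203/365 = $4,846.9726
Total = $6,062.6384

$6,062.64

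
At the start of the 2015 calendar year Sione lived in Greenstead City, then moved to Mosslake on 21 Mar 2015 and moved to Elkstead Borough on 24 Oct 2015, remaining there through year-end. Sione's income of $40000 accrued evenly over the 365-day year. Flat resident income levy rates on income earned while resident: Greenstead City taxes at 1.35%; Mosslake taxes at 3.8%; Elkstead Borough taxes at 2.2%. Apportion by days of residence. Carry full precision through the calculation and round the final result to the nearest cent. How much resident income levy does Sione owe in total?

$1186.90

Greenstead City, 1 Jan – 20 Mar 2015: 79 days → $40000 × 1.35% × 79/365 = $116.8767
Mosslake, 21 Mar – 23 Oct 2015: 217 days → $40000 × 3.8% × 217/365 = $903.6712
Elkstead Borough, 24 Oct – 31 Dec 2015: 69 days → $40000 × 2.2% × 69/365 = $166.3562
Total = $1186.9041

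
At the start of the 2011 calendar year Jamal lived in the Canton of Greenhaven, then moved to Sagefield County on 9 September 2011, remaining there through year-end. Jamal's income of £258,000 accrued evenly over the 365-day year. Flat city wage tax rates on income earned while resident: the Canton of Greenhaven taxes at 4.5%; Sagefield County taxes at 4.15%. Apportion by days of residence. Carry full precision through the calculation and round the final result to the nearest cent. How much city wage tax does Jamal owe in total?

£11,327.97

The Canton of Greenhaven, 1 January – 8 September 2011: 251 days → £258,000 × 4.5% × 251/365 = £7,983.8630
Sagefield County, 9 September – 31 December 2011: 114 days → £258,000 × 4.15% × 114/365 = £3,344.1041
Total = £11,327.9671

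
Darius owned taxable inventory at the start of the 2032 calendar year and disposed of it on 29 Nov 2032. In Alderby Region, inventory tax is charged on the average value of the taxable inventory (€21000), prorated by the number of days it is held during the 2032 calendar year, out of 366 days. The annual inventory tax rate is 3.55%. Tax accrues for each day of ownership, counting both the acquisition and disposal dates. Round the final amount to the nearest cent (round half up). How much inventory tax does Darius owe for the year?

€680.32

Days held (1 Jan – 29 Nov 2032): 334 out of 366
Tax = €21000 × 3.55% × 334/366 = €680.3197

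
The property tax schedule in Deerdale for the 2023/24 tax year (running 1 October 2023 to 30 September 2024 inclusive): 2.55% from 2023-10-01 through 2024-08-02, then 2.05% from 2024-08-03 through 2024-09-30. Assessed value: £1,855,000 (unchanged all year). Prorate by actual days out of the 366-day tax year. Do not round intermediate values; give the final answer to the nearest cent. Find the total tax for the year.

2023-10-01 to 2024-08-02: 307 days at 2.55% → £1,855,000 × 2.55% × 307/366 = £39,677.2336
2024-08-03 to 2024-09-30: 59 days at 2.05% → £1,855,000 × 2.05% × 59/366 = £6,130.1161
Total = £45,807.3497

£45,807.35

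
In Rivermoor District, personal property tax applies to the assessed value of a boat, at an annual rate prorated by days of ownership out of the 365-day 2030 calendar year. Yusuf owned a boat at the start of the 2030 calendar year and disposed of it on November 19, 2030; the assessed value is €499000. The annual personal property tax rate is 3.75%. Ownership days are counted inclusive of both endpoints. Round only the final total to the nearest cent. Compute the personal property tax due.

Days held (January 1 – November 19, 2030): 323 out of 365
Tax = €499000 × 3.75% × 323/365 = €16559.2808

€16559.28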